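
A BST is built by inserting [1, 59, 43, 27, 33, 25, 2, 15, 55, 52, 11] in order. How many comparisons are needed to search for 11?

Search path for 11: 1 -> 59 -> 43 -> 27 -> 25 -> 2 -> 15 -> 11
Found: True
Comparisons: 8


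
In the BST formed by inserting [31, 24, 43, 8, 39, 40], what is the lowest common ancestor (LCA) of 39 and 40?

Tree insertion order: [31, 24, 43, 8, 39, 40]
Tree (level-order array): [31, 24, 43, 8, None, 39, None, None, None, None, 40]
In a BST, the LCA of p=39, q=40 is the first node v on the
root-to-leaf path with p <= v <= q (go left if both < v, right if both > v).
Walk from root:
  at 31: both 39 and 40 > 31, go right
  at 43: both 39 and 40 < 43, go left
  at 39: 39 <= 39 <= 40, this is the LCA
LCA = 39


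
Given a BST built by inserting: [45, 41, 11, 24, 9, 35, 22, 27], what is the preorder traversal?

Tree insertion order: [45, 41, 11, 24, 9, 35, 22, 27]
Tree (level-order array): [45, 41, None, 11, None, 9, 24, None, None, 22, 35, None, None, 27]
Preorder traversal: [45, 41, 11, 9, 24, 22, 35, 27]


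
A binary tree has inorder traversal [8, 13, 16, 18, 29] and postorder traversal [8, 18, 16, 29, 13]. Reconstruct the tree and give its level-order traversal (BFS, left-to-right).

Inorder:   [8, 13, 16, 18, 29]
Postorder: [8, 18, 16, 29, 13]
Algorithm: postorder visits root last, so walk postorder right-to-left;
each value is the root of the current inorder slice — split it at that
value, recurse on the right subtree first, then the left.
Recursive splits:
  root=13; inorder splits into left=[8], right=[16, 18, 29]
  root=29; inorder splits into left=[16, 18], right=[]
  root=16; inorder splits into left=[], right=[18]
  root=18; inorder splits into left=[], right=[]
  root=8; inorder splits into left=[], right=[]
Reconstructed level-order: [13, 8, 29, 16, 18]


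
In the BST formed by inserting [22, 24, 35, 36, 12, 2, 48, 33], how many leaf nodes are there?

Tree built from: [22, 24, 35, 36, 12, 2, 48, 33]
Tree (level-order array): [22, 12, 24, 2, None, None, 35, None, None, 33, 36, None, None, None, 48]
Rule: A leaf has 0 children.
Per-node child counts:
  node 22: 2 child(ren)
  node 12: 1 child(ren)
  node 2: 0 child(ren)
  node 24: 1 child(ren)
  node 35: 2 child(ren)
  node 33: 0 child(ren)
  node 36: 1 child(ren)
  node 48: 0 child(ren)
Matching nodes: [2, 33, 48]
Count of leaf nodes: 3


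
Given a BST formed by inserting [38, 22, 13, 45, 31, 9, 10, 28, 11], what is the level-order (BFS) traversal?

Tree insertion order: [38, 22, 13, 45, 31, 9, 10, 28, 11]
Tree (level-order array): [38, 22, 45, 13, 31, None, None, 9, None, 28, None, None, 10, None, None, None, 11]
BFS from the root, enqueuing left then right child of each popped node:
  queue [38] -> pop 38, enqueue [22, 45], visited so far: [38]
  queue [22, 45] -> pop 22, enqueue [13, 31], visited so far: [38, 22]
  queue [45, 13, 31] -> pop 45, enqueue [none], visited so far: [38, 22, 45]
  queue [13, 31] -> pop 13, enqueue [9], visited so far: [38, 22, 45, 13]
  queue [31, 9] -> pop 31, enqueue [28], visited so far: [38, 22, 45, 13, 31]
  queue [9, 28] -> pop 9, enqueue [10], visited so far: [38, 22, 45, 13, 31, 9]
  queue [28, 10] -> pop 28, enqueue [none], visited so far: [38, 22, 45, 13, 31, 9, 28]
  queue [10] -> pop 10, enqueue [11], visited so far: [38, 22, 45, 13, 31, 9, 28, 10]
  queue [11] -> pop 11, enqueue [none], visited so far: [38, 22, 45, 13, 31, 9, 28, 10, 11]
Result: [38, 22, 45, 13, 31, 9, 28, 10, 11]


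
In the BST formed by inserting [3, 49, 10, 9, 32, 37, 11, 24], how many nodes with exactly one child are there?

Tree built from: [3, 49, 10, 9, 32, 37, 11, 24]
Tree (level-order array): [3, None, 49, 10, None, 9, 32, None, None, 11, 37, None, 24]
Rule: These are nodes with exactly 1 non-null child.
Per-node child counts:
  node 3: 1 child(ren)
  node 49: 1 child(ren)
  node 10: 2 child(ren)
  node 9: 0 child(ren)
  node 32: 2 child(ren)
  node 11: 1 child(ren)
  node 24: 0 child(ren)
  node 37: 0 child(ren)
Matching nodes: [3, 49, 11]
Count of nodes with exactly one child: 3


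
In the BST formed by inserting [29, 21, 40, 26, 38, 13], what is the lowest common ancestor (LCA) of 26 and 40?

Tree insertion order: [29, 21, 40, 26, 38, 13]
Tree (level-order array): [29, 21, 40, 13, 26, 38]
In a BST, the LCA of p=26, q=40 is the first node v on the
root-to-leaf path with p <= v <= q (go left if both < v, right if both > v).
Walk from root:
  at 29: 26 <= 29 <= 40, this is the LCA
LCA = 29


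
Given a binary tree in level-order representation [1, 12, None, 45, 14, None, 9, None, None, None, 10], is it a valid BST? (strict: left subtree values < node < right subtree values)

Level-order array: [1, 12, None, 45, 14, None, 9, None, None, None, 10]
Validate using subtree bounds (lo, hi): at each node, require lo < value < hi,
then recurse left with hi=value and right with lo=value.
Preorder trace (stopping at first violation):
  at node 1 with bounds (-inf, +inf): OK
  at node 12 with bounds (-inf, 1): VIOLATION
Node 12 violates its bound: not (-inf < 12 < 1).
Result: Not a valid BST


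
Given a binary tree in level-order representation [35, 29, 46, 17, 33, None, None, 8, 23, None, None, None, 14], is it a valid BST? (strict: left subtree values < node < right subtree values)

Level-order array: [35, 29, 46, 17, 33, None, None, 8, 23, None, None, None, 14]
Validate using subtree bounds (lo, hi): at each node, require lo < value < hi,
then recurse left with hi=value and right with lo=value.
Preorder trace (stopping at first violation):
  at node 35 with bounds (-inf, +inf): OK
  at node 29 with bounds (-inf, 35): OK
  at node 17 with bounds (-inf, 29): OK
  at node 8 with bounds (-inf, 17): OK
  at node 14 with bounds (8, 17): OK
  at node 23 with bounds (17, 29): OK
  at node 33 with bounds (29, 35): OK
  at node 46 with bounds (35, +inf): OK
No violation found at any node.
Result: Valid BST


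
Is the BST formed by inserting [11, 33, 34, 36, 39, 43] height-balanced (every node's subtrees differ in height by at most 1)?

Tree (level-order array): [11, None, 33, None, 34, None, 36, None, 39, None, 43]
Definition: a tree is height-balanced if, at every node, |h(left) - h(right)| <= 1 (empty subtree has height -1).
Bottom-up per-node check:
  node 43: h_left=-1, h_right=-1, diff=0 [OK], height=0
  node 39: h_left=-1, h_right=0, diff=1 [OK], height=1
  node 36: h_left=-1, h_right=1, diff=2 [FAIL (|-1-1|=2 > 1)], height=2
  node 34: h_left=-1, h_right=2, diff=3 [FAIL (|-1-2|=3 > 1)], height=3
  node 33: h_left=-1, h_right=3, diff=4 [FAIL (|-1-3|=4 > 1)], height=4
  node 11: h_left=-1, h_right=4, diff=5 [FAIL (|-1-4|=5 > 1)], height=5
Node 36 violates the condition: |-1 - 1| = 2 > 1.
Result: Not balanced


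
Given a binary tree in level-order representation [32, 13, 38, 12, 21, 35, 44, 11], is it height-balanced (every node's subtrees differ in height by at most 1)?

Tree (level-order array): [32, 13, 38, 12, 21, 35, 44, 11]
Definition: a tree is height-balanced if, at every node, |h(left) - h(right)| <= 1 (empty subtree has height -1).
Bottom-up per-node check:
  node 11: h_left=-1, h_right=-1, diff=0 [OK], height=0
  node 12: h_left=0, h_right=-1, diff=1 [OK], height=1
  node 21: h_left=-1, h_right=-1, diff=0 [OK], height=0
  node 13: h_left=1, h_right=0, diff=1 [OK], height=2
  node 35: h_left=-1, h_right=-1, diff=0 [OK], height=0
  node 44: h_left=-1, h_right=-1, diff=0 [OK], height=0
  node 38: h_left=0, h_right=0, diff=0 [OK], height=1
  node 32: h_left=2, h_right=1, diff=1 [OK], height=3
All nodes satisfy the balance condition.
Result: Balanced


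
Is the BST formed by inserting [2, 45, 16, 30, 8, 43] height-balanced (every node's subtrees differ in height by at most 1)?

Tree (level-order array): [2, None, 45, 16, None, 8, 30, None, None, None, 43]
Definition: a tree is height-balanced if, at every node, |h(left) - h(right)| <= 1 (empty subtree has height -1).
Bottom-up per-node check:
  node 8: h_left=-1, h_right=-1, diff=0 [OK], height=0
  node 43: h_left=-1, h_right=-1, diff=0 [OK], height=0
  node 30: h_left=-1, h_right=0, diff=1 [OK], height=1
  node 16: h_left=0, h_right=1, diff=1 [OK], height=2
  node 45: h_left=2, h_right=-1, diff=3 [FAIL (|2--1|=3 > 1)], height=3
  node 2: h_left=-1, h_right=3, diff=4 [FAIL (|-1-3|=4 > 1)], height=4
Node 45 violates the condition: |2 - -1| = 3 > 1.
Result: Not balanced


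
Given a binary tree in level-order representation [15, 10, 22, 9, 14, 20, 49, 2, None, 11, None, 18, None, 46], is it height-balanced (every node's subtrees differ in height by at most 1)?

Tree (level-order array): [15, 10, 22, 9, 14, 20, 49, 2, None, 11, None, 18, None, 46]
Definition: a tree is height-balanced if, at every node, |h(left) - h(right)| <= 1 (empty subtree has height -1).
Bottom-up per-node check:
  node 2: h_left=-1, h_right=-1, diff=0 [OK], height=0
  node 9: h_left=0, h_right=-1, diff=1 [OK], height=1
  node 11: h_left=-1, h_right=-1, diff=0 [OK], height=0
  node 14: h_left=0, h_right=-1, diff=1 [OK], height=1
  node 10: h_left=1, h_right=1, diff=0 [OK], height=2
  node 18: h_left=-1, h_right=-1, diff=0 [OK], height=0
  node 20: h_left=0, h_right=-1, diff=1 [OK], height=1
  node 46: h_left=-1, h_right=-1, diff=0 [OK], height=0
  node 49: h_left=0, h_right=-1, diff=1 [OK], height=1
  node 22: h_left=1, h_right=1, diff=0 [OK], height=2
  node 15: h_left=2, h_right=2, diff=0 [OK], height=3
All nodes satisfy the balance condition.
Result: Balanced


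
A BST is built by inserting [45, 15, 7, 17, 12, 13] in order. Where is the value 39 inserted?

Starting tree (level order): [45, 15, None, 7, 17, None, 12, None, None, None, 13]
Insertion path: 45 -> 15 -> 17
Result: insert 39 as right child of 17
Final tree (level order): [45, 15, None, 7, 17, None, 12, None, 39, None, 13]


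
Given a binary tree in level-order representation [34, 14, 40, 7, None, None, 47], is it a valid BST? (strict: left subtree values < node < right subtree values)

Level-order array: [34, 14, 40, 7, None, None, 47]
Validate using subtree bounds (lo, hi): at each node, require lo < value < hi,
then recurse left with hi=value and right with lo=value.
Preorder trace (stopping at first violation):
  at node 34 with bounds (-inf, +inf): OK
  at node 14 with bounds (-inf, 34): OK
  at node 7 with bounds (-inf, 14): OK
  at node 40 with bounds (34, +inf): OK
  at node 47 with bounds (40, +inf): OK
No violation found at any node.
Result: Valid BST


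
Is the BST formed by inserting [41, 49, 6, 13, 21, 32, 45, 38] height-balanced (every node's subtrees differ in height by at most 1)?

Tree (level-order array): [41, 6, 49, None, 13, 45, None, None, 21, None, None, None, 32, None, 38]
Definition: a tree is height-balanced if, at every node, |h(left) - h(right)| <= 1 (empty subtree has height -1).
Bottom-up per-node check:
  node 38: h_left=-1, h_right=-1, diff=0 [OK], height=0
  node 32: h_left=-1, h_right=0, diff=1 [OK], height=1
  node 21: h_left=-1, h_right=1, diff=2 [FAIL (|-1-1|=2 > 1)], height=2
  node 13: h_left=-1, h_right=2, diff=3 [FAIL (|-1-2|=3 > 1)], height=3
  node 6: h_left=-1, h_right=3, diff=4 [FAIL (|-1-3|=4 > 1)], height=4
  node 45: h_left=-1, h_right=-1, diff=0 [OK], height=0
  node 49: h_left=0, h_right=-1, diff=1 [OK], height=1
  node 41: h_left=4, h_right=1, diff=3 [FAIL (|4-1|=3 > 1)], height=5
Node 21 violates the condition: |-1 - 1| = 2 > 1.
Result: Not balanced


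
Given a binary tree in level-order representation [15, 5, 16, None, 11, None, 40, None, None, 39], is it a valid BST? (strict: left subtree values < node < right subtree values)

Level-order array: [15, 5, 16, None, 11, None, 40, None, None, 39]
Validate using subtree bounds (lo, hi): at each node, require lo < value < hi,
then recurse left with hi=value and right with lo=value.
Preorder trace (stopping at first violation):
  at node 15 with bounds (-inf, +inf): OK
  at node 5 with bounds (-inf, 15): OK
  at node 11 with bounds (5, 15): OK
  at node 16 with bounds (15, +inf): OK
  at node 40 with bounds (16, +inf): OK
  at node 39 with bounds (16, 40): OK
No violation found at any node.
Result: Valid BST


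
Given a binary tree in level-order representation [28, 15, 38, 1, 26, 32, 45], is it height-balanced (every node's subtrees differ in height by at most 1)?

Tree (level-order array): [28, 15, 38, 1, 26, 32, 45]
Definition: a tree is height-balanced if, at every node, |h(left) - h(right)| <= 1 (empty subtree has height -1).
Bottom-up per-node check:
  node 1: h_left=-1, h_right=-1, diff=0 [OK], height=0
  node 26: h_left=-1, h_right=-1, diff=0 [OK], height=0
  node 15: h_left=0, h_right=0, diff=0 [OK], height=1
  node 32: h_left=-1, h_right=-1, diff=0 [OK], height=0
  node 45: h_left=-1, h_right=-1, diff=0 [OK], height=0
  node 38: h_left=0, h_right=0, diff=0 [OK], height=1
  node 28: h_left=1, h_right=1, diff=0 [OK], height=2
All nodes satisfy the balance condition.
Result: Balanced


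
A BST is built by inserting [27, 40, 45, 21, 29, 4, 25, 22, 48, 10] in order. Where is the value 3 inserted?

Starting tree (level order): [27, 21, 40, 4, 25, 29, 45, None, 10, 22, None, None, None, None, 48]
Insertion path: 27 -> 21 -> 4
Result: insert 3 as left child of 4
Final tree (level order): [27, 21, 40, 4, 25, 29, 45, 3, 10, 22, None, None, None, None, 48]


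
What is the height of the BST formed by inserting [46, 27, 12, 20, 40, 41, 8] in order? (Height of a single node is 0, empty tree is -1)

Insertion order: [46, 27, 12, 20, 40, 41, 8]
Tree (level-order array): [46, 27, None, 12, 40, 8, 20, None, 41]
Compute height bottom-up (empty subtree = -1):
  height(8) = 1 + max(-1, -1) = 0
  height(20) = 1 + max(-1, -1) = 0
  height(12) = 1 + max(0, 0) = 1
  height(41) = 1 + max(-1, -1) = 0
  height(40) = 1 + max(-1, 0) = 1
  height(27) = 1 + max(1, 1) = 2
  height(46) = 1 + max(2, -1) = 3
Height = 3


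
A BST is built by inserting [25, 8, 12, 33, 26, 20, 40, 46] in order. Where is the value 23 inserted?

Starting tree (level order): [25, 8, 33, None, 12, 26, 40, None, 20, None, None, None, 46]
Insertion path: 25 -> 8 -> 12 -> 20
Result: insert 23 as right child of 20
Final tree (level order): [25, 8, 33, None, 12, 26, 40, None, 20, None, None, None, 46, None, 23]


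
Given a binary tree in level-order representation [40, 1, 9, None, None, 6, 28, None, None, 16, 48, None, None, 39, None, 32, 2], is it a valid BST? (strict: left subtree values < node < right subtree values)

Level-order array: [40, 1, 9, None, None, 6, 28, None, None, 16, 48, None, None, 39, None, 32, 2]
Validate using subtree bounds (lo, hi): at each node, require lo < value < hi,
then recurse left with hi=value and right with lo=value.
Preorder trace (stopping at first violation):
  at node 40 with bounds (-inf, +inf): OK
  at node 1 with bounds (-inf, 40): OK
  at node 9 with bounds (40, +inf): VIOLATION
Node 9 violates its bound: not (40 < 9 < +inf).
Result: Not a valid BST


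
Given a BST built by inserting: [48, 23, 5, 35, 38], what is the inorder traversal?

Tree insertion order: [48, 23, 5, 35, 38]
Tree (level-order array): [48, 23, None, 5, 35, None, None, None, 38]
Inorder traversal: [5, 23, 35, 38, 48]


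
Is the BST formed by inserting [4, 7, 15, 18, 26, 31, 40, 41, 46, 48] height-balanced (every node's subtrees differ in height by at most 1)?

Tree (level-order array): [4, None, 7, None, 15, None, 18, None, 26, None, 31, None, 40, None, 41, None, 46, None, 48]
Definition: a tree is height-balanced if, at every node, |h(left) - h(right)| <= 1 (empty subtree has height -1).
Bottom-up per-node check:
  node 48: h_left=-1, h_right=-1, diff=0 [OK], height=0
  node 46: h_left=-1, h_right=0, diff=1 [OK], height=1
  node 41: h_left=-1, h_right=1, diff=2 [FAIL (|-1-1|=2 > 1)], height=2
  node 40: h_left=-1, h_right=2, diff=3 [FAIL (|-1-2|=3 > 1)], height=3
  node 31: h_left=-1, h_right=3, diff=4 [FAIL (|-1-3|=4 > 1)], height=4
  node 26: h_left=-1, h_right=4, diff=5 [FAIL (|-1-4|=5 > 1)], height=5
  node 18: h_left=-1, h_right=5, diff=6 [FAIL (|-1-5|=6 > 1)], height=6
  node 15: h_left=-1, h_right=6, diff=7 [FAIL (|-1-6|=7 > 1)], height=7
  node 7: h_left=-1, h_right=7, diff=8 [FAIL (|-1-7|=8 > 1)], height=8
  node 4: h_left=-1, h_right=8, diff=9 [FAIL (|-1-8|=9 > 1)], height=9
Node 41 violates the condition: |-1 - 1| = 2 > 1.
Result: Not balanced


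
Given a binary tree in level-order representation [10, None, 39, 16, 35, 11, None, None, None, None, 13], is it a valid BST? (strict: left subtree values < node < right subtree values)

Level-order array: [10, None, 39, 16, 35, 11, None, None, None, None, 13]
Validate using subtree bounds (lo, hi): at each node, require lo < value < hi,
then recurse left with hi=value and right with lo=value.
Preorder trace (stopping at first violation):
  at node 10 with bounds (-inf, +inf): OK
  at node 39 with bounds (10, +inf): OK
  at node 16 with bounds (10, 39): OK
  at node 11 with bounds (10, 16): OK
  at node 13 with bounds (11, 16): OK
  at node 35 with bounds (39, +inf): VIOLATION
Node 35 violates its bound: not (39 < 35 < +inf).
Result: Not a valid BST


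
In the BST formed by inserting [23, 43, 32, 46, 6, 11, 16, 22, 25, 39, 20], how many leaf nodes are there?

Tree built from: [23, 43, 32, 46, 6, 11, 16, 22, 25, 39, 20]
Tree (level-order array): [23, 6, 43, None, 11, 32, 46, None, 16, 25, 39, None, None, None, 22, None, None, None, None, 20]
Rule: A leaf has 0 children.
Per-node child counts:
  node 23: 2 child(ren)
  node 6: 1 child(ren)
  node 11: 1 child(ren)
  node 16: 1 child(ren)
  node 22: 1 child(ren)
  node 20: 0 child(ren)
  node 43: 2 child(ren)
  node 32: 2 child(ren)
  node 25: 0 child(ren)
  node 39: 0 child(ren)
  node 46: 0 child(ren)
Matching nodes: [20, 25, 39, 46]
Count of leaf nodes: 4


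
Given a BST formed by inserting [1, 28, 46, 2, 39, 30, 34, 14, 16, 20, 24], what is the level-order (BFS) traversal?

Tree insertion order: [1, 28, 46, 2, 39, 30, 34, 14, 16, 20, 24]
Tree (level-order array): [1, None, 28, 2, 46, None, 14, 39, None, None, 16, 30, None, None, 20, None, 34, None, 24]
BFS from the root, enqueuing left then right child of each popped node:
  queue [1] -> pop 1, enqueue [28], visited so far: [1]
  queue [28] -> pop 28, enqueue [2, 46], visited so far: [1, 28]
  queue [2, 46] -> pop 2, enqueue [14], visited so far: [1, 28, 2]
  queue [46, 14] -> pop 46, enqueue [39], visited so far: [1, 28, 2, 46]
  queue [14, 39] -> pop 14, enqueue [16], visited so far: [1, 28, 2, 46, 14]
  queue [39, 16] -> pop 39, enqueue [30], visited so far: [1, 28, 2, 46, 14, 39]
  queue [16, 30] -> pop 16, enqueue [20], visited so far: [1, 28, 2, 46, 14, 39, 16]
  queue [30, 20] -> pop 30, enqueue [34], visited so far: [1, 28, 2, 46, 14, 39, 16, 30]
  queue [20, 34] -> pop 20, enqueue [24], visited so far: [1, 28, 2, 46, 14, 39, 16, 30, 20]
  queue [34, 24] -> pop 34, enqueue [none], visited so far: [1, 28, 2, 46, 14, 39, 16, 30, 20, 34]
  queue [24] -> pop 24, enqueue [none], visited so far: [1, 28, 2, 46, 14, 39, 16, 30, 20, 34, 24]
Result: [1, 28, 2, 46, 14, 39, 16, 30, 20, 34, 24]


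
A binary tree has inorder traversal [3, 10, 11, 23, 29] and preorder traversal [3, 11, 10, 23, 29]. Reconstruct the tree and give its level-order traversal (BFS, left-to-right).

Inorder:  [3, 10, 11, 23, 29]
Preorder: [3, 11, 10, 23, 29]
Algorithm: preorder visits root first, so consume preorder in order;
for each root, split the current inorder slice at that value into
left-subtree inorder and right-subtree inorder, then recurse.
Recursive splits:
  root=3; inorder splits into left=[], right=[10, 11, 23, 29]
  root=11; inorder splits into left=[10], right=[23, 29]
  root=10; inorder splits into left=[], right=[]
  root=23; inorder splits into left=[], right=[29]
  root=29; inorder splits into left=[], right=[]
Reconstructed level-order: [3, 11, 10, 23, 29]


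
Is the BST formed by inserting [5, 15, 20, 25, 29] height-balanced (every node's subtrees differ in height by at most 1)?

Tree (level-order array): [5, None, 15, None, 20, None, 25, None, 29]
Definition: a tree is height-balanced if, at every node, |h(left) - h(right)| <= 1 (empty subtree has height -1).
Bottom-up per-node check:
  node 29: h_left=-1, h_right=-1, diff=0 [OK], height=0
  node 25: h_left=-1, h_right=0, diff=1 [OK], height=1
  node 20: h_left=-1, h_right=1, diff=2 [FAIL (|-1-1|=2 > 1)], height=2
  node 15: h_left=-1, h_right=2, diff=3 [FAIL (|-1-2|=3 > 1)], height=3
  node 5: h_left=-1, h_right=3, diff=4 [FAIL (|-1-3|=4 > 1)], height=4
Node 20 violates the condition: |-1 - 1| = 2 > 1.
Result: Not balanced


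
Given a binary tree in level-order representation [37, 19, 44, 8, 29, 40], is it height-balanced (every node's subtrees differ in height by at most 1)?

Tree (level-order array): [37, 19, 44, 8, 29, 40]
Definition: a tree is height-balanced if, at every node, |h(left) - h(right)| <= 1 (empty subtree has height -1).
Bottom-up per-node check:
  node 8: h_left=-1, h_right=-1, diff=0 [OK], height=0
  node 29: h_left=-1, h_right=-1, diff=0 [OK], height=0
  node 19: h_left=0, h_right=0, diff=0 [OK], height=1
  node 40: h_left=-1, h_right=-1, diff=0 [OK], height=0
  node 44: h_left=0, h_right=-1, diff=1 [OK], height=1
  node 37: h_left=1, h_right=1, diff=0 [OK], height=2
All nodes satisfy the balance condition.
Result: Balanced


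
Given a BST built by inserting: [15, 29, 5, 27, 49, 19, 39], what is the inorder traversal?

Tree insertion order: [15, 29, 5, 27, 49, 19, 39]
Tree (level-order array): [15, 5, 29, None, None, 27, 49, 19, None, 39]
Inorder traversal: [5, 15, 19, 27, 29, 39, 49]


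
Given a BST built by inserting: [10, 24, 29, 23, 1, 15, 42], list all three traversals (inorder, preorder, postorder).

Tree insertion order: [10, 24, 29, 23, 1, 15, 42]
Tree (level-order array): [10, 1, 24, None, None, 23, 29, 15, None, None, 42]
Inorder (L, root, R): [1, 10, 15, 23, 24, 29, 42]
Preorder (root, L, R): [10, 1, 24, 23, 15, 29, 42]
Postorder (L, R, root): [1, 15, 23, 42, 29, 24, 10]


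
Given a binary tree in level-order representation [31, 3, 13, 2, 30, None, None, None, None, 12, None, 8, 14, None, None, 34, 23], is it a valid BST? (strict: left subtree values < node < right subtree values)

Level-order array: [31, 3, 13, 2, 30, None, None, None, None, 12, None, 8, 14, None, None, 34, 23]
Validate using subtree bounds (lo, hi): at each node, require lo < value < hi,
then recurse left with hi=value and right with lo=value.
Preorder trace (stopping at first violation):
  at node 31 with bounds (-inf, +inf): OK
  at node 3 with bounds (-inf, 31): OK
  at node 2 with bounds (-inf, 3): OK
  at node 30 with bounds (3, 31): OK
  at node 12 with bounds (3, 30): OK
  at node 8 with bounds (3, 12): OK
  at node 14 with bounds (12, 30): OK
  at node 34 with bounds (12, 14): VIOLATION
Node 34 violates its bound: not (12 < 34 < 14).
Result: Not a valid BST


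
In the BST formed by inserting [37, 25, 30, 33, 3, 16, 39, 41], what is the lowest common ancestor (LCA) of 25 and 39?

Tree insertion order: [37, 25, 30, 33, 3, 16, 39, 41]
Tree (level-order array): [37, 25, 39, 3, 30, None, 41, None, 16, None, 33]
In a BST, the LCA of p=25, q=39 is the first node v on the
root-to-leaf path with p <= v <= q (go left if both < v, right if both > v).
Walk from root:
  at 37: 25 <= 37 <= 39, this is the LCA
LCA = 37


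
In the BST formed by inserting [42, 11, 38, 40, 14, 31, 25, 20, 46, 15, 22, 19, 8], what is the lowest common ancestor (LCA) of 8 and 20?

Tree insertion order: [42, 11, 38, 40, 14, 31, 25, 20, 46, 15, 22, 19, 8]
Tree (level-order array): [42, 11, 46, 8, 38, None, None, None, None, 14, 40, None, 31, None, None, 25, None, 20, None, 15, 22, None, 19]
In a BST, the LCA of p=8, q=20 is the first node v on the
root-to-leaf path with p <= v <= q (go left if both < v, right if both > v).
Walk from root:
  at 42: both 8 and 20 < 42, go left
  at 11: 8 <= 11 <= 20, this is the LCA
LCA = 11


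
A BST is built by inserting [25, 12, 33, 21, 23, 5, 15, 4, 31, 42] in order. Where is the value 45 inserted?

Starting tree (level order): [25, 12, 33, 5, 21, 31, 42, 4, None, 15, 23]
Insertion path: 25 -> 33 -> 42
Result: insert 45 as right child of 42
Final tree (level order): [25, 12, 33, 5, 21, 31, 42, 4, None, 15, 23, None, None, None, 45]


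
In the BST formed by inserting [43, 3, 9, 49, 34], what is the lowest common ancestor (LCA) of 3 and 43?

Tree insertion order: [43, 3, 9, 49, 34]
Tree (level-order array): [43, 3, 49, None, 9, None, None, None, 34]
In a BST, the LCA of p=3, q=43 is the first node v on the
root-to-leaf path with p <= v <= q (go left if both < v, right if both > v).
Walk from root:
  at 43: 3 <= 43 <= 43, this is the LCA
LCA = 43


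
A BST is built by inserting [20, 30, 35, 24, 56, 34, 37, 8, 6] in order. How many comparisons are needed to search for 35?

Search path for 35: 20 -> 30 -> 35
Found: True
Comparisons: 3


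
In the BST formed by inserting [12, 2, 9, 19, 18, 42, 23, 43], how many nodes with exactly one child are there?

Tree built from: [12, 2, 9, 19, 18, 42, 23, 43]
Tree (level-order array): [12, 2, 19, None, 9, 18, 42, None, None, None, None, 23, 43]
Rule: These are nodes with exactly 1 non-null child.
Per-node child counts:
  node 12: 2 child(ren)
  node 2: 1 child(ren)
  node 9: 0 child(ren)
  node 19: 2 child(ren)
  node 18: 0 child(ren)
  node 42: 2 child(ren)
  node 23: 0 child(ren)
  node 43: 0 child(ren)
Matching nodes: [2]
Count of nodes with exactly one child: 1


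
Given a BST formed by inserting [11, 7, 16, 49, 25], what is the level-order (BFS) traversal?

Tree insertion order: [11, 7, 16, 49, 25]
Tree (level-order array): [11, 7, 16, None, None, None, 49, 25]
BFS from the root, enqueuing left then right child of each popped node:
  queue [11] -> pop 11, enqueue [7, 16], visited so far: [11]
  queue [7, 16] -> pop 7, enqueue [none], visited so far: [11, 7]
  queue [16] -> pop 16, enqueue [49], visited so far: [11, 7, 16]
  queue [49] -> pop 49, enqueue [25], visited so far: [11, 7, 16, 49]
  queue [25] -> pop 25, enqueue [none], visited so far: [11, 7, 16, 49, 25]
Result: [11, 7, 16, 49, 25]


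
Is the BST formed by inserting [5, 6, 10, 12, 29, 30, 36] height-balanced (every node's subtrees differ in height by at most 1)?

Tree (level-order array): [5, None, 6, None, 10, None, 12, None, 29, None, 30, None, 36]
Definition: a tree is height-balanced if, at every node, |h(left) - h(right)| <= 1 (empty subtree has height -1).
Bottom-up per-node check:
  node 36: h_left=-1, h_right=-1, diff=0 [OK], height=0
  node 30: h_left=-1, h_right=0, diff=1 [OK], height=1
  node 29: h_left=-1, h_right=1, diff=2 [FAIL (|-1-1|=2 > 1)], height=2
  node 12: h_left=-1, h_right=2, diff=3 [FAIL (|-1-2|=3 > 1)], height=3
  node 10: h_left=-1, h_right=3, diff=4 [FAIL (|-1-3|=4 > 1)], height=4
  node 6: h_left=-1, h_right=4, diff=5 [FAIL (|-1-4|=5 > 1)], height=5
  node 5: h_left=-1, h_right=5, diff=6 [FAIL (|-1-5|=6 > 1)], height=6
Node 29 violates the condition: |-1 - 1| = 2 > 1.
Result: Not balanced


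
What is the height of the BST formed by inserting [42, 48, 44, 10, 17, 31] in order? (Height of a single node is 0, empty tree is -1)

Insertion order: [42, 48, 44, 10, 17, 31]
Tree (level-order array): [42, 10, 48, None, 17, 44, None, None, 31]
Compute height bottom-up (empty subtree = -1):
  height(31) = 1 + max(-1, -1) = 0
  height(17) = 1 + max(-1, 0) = 1
  height(10) = 1 + max(-1, 1) = 2
  height(44) = 1 + max(-1, -1) = 0
  height(48) = 1 + max(0, -1) = 1
  height(42) = 1 + max(2, 1) = 3
Height = 3


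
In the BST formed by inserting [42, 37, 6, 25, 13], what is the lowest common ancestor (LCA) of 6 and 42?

Tree insertion order: [42, 37, 6, 25, 13]
Tree (level-order array): [42, 37, None, 6, None, None, 25, 13]
In a BST, the LCA of p=6, q=42 is the first node v on the
root-to-leaf path with p <= v <= q (go left if both < v, right if both > v).
Walk from root:
  at 42: 6 <= 42 <= 42, this is the LCA
LCA = 42


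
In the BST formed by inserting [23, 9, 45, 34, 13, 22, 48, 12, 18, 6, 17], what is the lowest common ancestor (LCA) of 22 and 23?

Tree insertion order: [23, 9, 45, 34, 13, 22, 48, 12, 18, 6, 17]
Tree (level-order array): [23, 9, 45, 6, 13, 34, 48, None, None, 12, 22, None, None, None, None, None, None, 18, None, 17]
In a BST, the LCA of p=22, q=23 is the first node v on the
root-to-leaf path with p <= v <= q (go left if both < v, right if both > v).
Walk from root:
  at 23: 22 <= 23 <= 23, this is the LCA
LCA = 23


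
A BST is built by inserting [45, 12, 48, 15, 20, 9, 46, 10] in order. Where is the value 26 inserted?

Starting tree (level order): [45, 12, 48, 9, 15, 46, None, None, 10, None, 20]
Insertion path: 45 -> 12 -> 15 -> 20
Result: insert 26 as right child of 20
Final tree (level order): [45, 12, 48, 9, 15, 46, None, None, 10, None, 20, None, None, None, None, None, 26]


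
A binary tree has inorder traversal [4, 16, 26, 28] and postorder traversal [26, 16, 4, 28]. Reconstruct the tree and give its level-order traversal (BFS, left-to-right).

Inorder:   [4, 16, 26, 28]
Postorder: [26, 16, 4, 28]
Algorithm: postorder visits root last, so walk postorder right-to-left;
each value is the root of the current inorder slice — split it at that
value, recurse on the right subtree first, then the left.
Recursive splits:
  root=28; inorder splits into left=[4, 16, 26], right=[]
  root=4; inorder splits into left=[], right=[16, 26]
  root=16; inorder splits into left=[], right=[26]
  root=26; inorder splits into left=[], right=[]
Reconstructed level-order: [28, 4, 16, 26]


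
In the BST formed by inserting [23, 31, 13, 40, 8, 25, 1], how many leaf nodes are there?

Tree built from: [23, 31, 13, 40, 8, 25, 1]
Tree (level-order array): [23, 13, 31, 8, None, 25, 40, 1]
Rule: A leaf has 0 children.
Per-node child counts:
  node 23: 2 child(ren)
  node 13: 1 child(ren)
  node 8: 1 child(ren)
  node 1: 0 child(ren)
  node 31: 2 child(ren)
  node 25: 0 child(ren)
  node 40: 0 child(ren)
Matching nodes: [1, 25, 40]
Count of leaf nodes: 3


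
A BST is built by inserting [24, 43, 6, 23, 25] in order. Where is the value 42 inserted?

Starting tree (level order): [24, 6, 43, None, 23, 25]
Insertion path: 24 -> 43 -> 25
Result: insert 42 as right child of 25
Final tree (level order): [24, 6, 43, None, 23, 25, None, None, None, None, 42]


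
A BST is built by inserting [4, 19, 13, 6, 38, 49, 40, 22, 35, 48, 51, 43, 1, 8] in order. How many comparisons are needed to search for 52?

Search path for 52: 4 -> 19 -> 38 -> 49 -> 51
Found: False
Comparisons: 5


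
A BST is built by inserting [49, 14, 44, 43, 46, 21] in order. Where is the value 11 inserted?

Starting tree (level order): [49, 14, None, None, 44, 43, 46, 21]
Insertion path: 49 -> 14
Result: insert 11 as left child of 14
Final tree (level order): [49, 14, None, 11, 44, None, None, 43, 46, 21]


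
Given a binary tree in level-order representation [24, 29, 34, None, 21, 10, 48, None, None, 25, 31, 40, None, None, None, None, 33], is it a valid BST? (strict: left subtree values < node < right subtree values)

Level-order array: [24, 29, 34, None, 21, 10, 48, None, None, 25, 31, 40, None, None, None, None, 33]
Validate using subtree bounds (lo, hi): at each node, require lo < value < hi,
then recurse left with hi=value and right with lo=value.
Preorder trace (stopping at first violation):
  at node 24 with bounds (-inf, +inf): OK
  at node 29 with bounds (-inf, 24): VIOLATION
Node 29 violates its bound: not (-inf < 29 < 24).
Result: Not a valid BST


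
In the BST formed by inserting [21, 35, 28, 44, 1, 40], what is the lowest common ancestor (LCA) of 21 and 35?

Tree insertion order: [21, 35, 28, 44, 1, 40]
Tree (level-order array): [21, 1, 35, None, None, 28, 44, None, None, 40]
In a BST, the LCA of p=21, q=35 is the first node v on the
root-to-leaf path with p <= v <= q (go left if both < v, right if both > v).
Walk from root:
  at 21: 21 <= 21 <= 35, this is the LCA
LCA = 21


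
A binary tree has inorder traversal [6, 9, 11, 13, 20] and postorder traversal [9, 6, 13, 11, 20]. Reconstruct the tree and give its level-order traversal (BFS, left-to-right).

Inorder:   [6, 9, 11, 13, 20]
Postorder: [9, 6, 13, 11, 20]
Algorithm: postorder visits root last, so walk postorder right-to-left;
each value is the root of the current inorder slice — split it at that
value, recurse on the right subtree first, then the left.
Recursive splits:
  root=20; inorder splits into left=[6, 9, 11, 13], right=[]
  root=11; inorder splits into left=[6, 9], right=[13]
  root=13; inorder splits into left=[], right=[]
  root=6; inorder splits into left=[], right=[9]
  root=9; inorder splits into left=[], right=[]
Reconstructed level-order: [20, 11, 6, 13, 9]


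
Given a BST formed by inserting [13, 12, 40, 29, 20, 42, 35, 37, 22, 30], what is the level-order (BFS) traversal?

Tree insertion order: [13, 12, 40, 29, 20, 42, 35, 37, 22, 30]
Tree (level-order array): [13, 12, 40, None, None, 29, 42, 20, 35, None, None, None, 22, 30, 37]
BFS from the root, enqueuing left then right child of each popped node:
  queue [13] -> pop 13, enqueue [12, 40], visited so far: [13]
  queue [12, 40] -> pop 12, enqueue [none], visited so far: [13, 12]
  queue [40] -> pop 40, enqueue [29, 42], visited so far: [13, 12, 40]
  queue [29, 42] -> pop 29, enqueue [20, 35], visited so far: [13, 12, 40, 29]
  queue [42, 20, 35] -> pop 42, enqueue [none], visited so far: [13, 12, 40, 29, 42]
  queue [20, 35] -> pop 20, enqueue [22], visited so far: [13, 12, 40, 29, 42, 20]
  queue [35, 22] -> pop 35, enqueue [30, 37], visited so far: [13, 12, 40, 29, 42, 20, 35]
  queue [22, 30, 37] -> pop 22, enqueue [none], visited so far: [13, 12, 40, 29, 42, 20, 35, 22]
  queue [30, 37] -> pop 30, enqueue [none], visited so far: [13, 12, 40, 29, 42, 20, 35, 22, 30]
  queue [37] -> pop 37, enqueue [none], visited so far: [13, 12, 40, 29, 42, 20, 35, 22, 30, 37]
Result: [13, 12, 40, 29, 42, 20, 35, 22, 30, 37]


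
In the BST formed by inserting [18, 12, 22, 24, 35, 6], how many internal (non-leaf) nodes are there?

Tree built from: [18, 12, 22, 24, 35, 6]
Tree (level-order array): [18, 12, 22, 6, None, None, 24, None, None, None, 35]
Rule: An internal node has at least one child.
Per-node child counts:
  node 18: 2 child(ren)
  node 12: 1 child(ren)
  node 6: 0 child(ren)
  node 22: 1 child(ren)
  node 24: 1 child(ren)
  node 35: 0 child(ren)
Matching nodes: [18, 12, 22, 24]
Count of internal (non-leaf) nodes: 4


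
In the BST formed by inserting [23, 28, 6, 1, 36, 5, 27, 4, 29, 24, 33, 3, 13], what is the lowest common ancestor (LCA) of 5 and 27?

Tree insertion order: [23, 28, 6, 1, 36, 5, 27, 4, 29, 24, 33, 3, 13]
Tree (level-order array): [23, 6, 28, 1, 13, 27, 36, None, 5, None, None, 24, None, 29, None, 4, None, None, None, None, 33, 3]
In a BST, the LCA of p=5, q=27 is the first node v on the
root-to-leaf path with p <= v <= q (go left if both < v, right if both > v).
Walk from root:
  at 23: 5 <= 23 <= 27, this is the LCA
LCA = 23


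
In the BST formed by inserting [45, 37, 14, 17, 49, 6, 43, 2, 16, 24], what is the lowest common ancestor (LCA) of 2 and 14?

Tree insertion order: [45, 37, 14, 17, 49, 6, 43, 2, 16, 24]
Tree (level-order array): [45, 37, 49, 14, 43, None, None, 6, 17, None, None, 2, None, 16, 24]
In a BST, the LCA of p=2, q=14 is the first node v on the
root-to-leaf path with p <= v <= q (go left if both < v, right if both > v).
Walk from root:
  at 45: both 2 and 14 < 45, go left
  at 37: both 2 and 14 < 37, go left
  at 14: 2 <= 14 <= 14, this is the LCA
LCA = 14


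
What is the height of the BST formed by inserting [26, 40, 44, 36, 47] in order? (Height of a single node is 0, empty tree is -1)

Insertion order: [26, 40, 44, 36, 47]
Tree (level-order array): [26, None, 40, 36, 44, None, None, None, 47]
Compute height bottom-up (empty subtree = -1):
  height(36) = 1 + max(-1, -1) = 0
  height(47) = 1 + max(-1, -1) = 0
  height(44) = 1 + max(-1, 0) = 1
  height(40) = 1 + max(0, 1) = 2
  height(26) = 1 + max(-1, 2) = 3
Height = 3


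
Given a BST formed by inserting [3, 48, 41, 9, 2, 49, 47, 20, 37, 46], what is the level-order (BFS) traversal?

Tree insertion order: [3, 48, 41, 9, 2, 49, 47, 20, 37, 46]
Tree (level-order array): [3, 2, 48, None, None, 41, 49, 9, 47, None, None, None, 20, 46, None, None, 37]
BFS from the root, enqueuing left then right child of each popped node:
  queue [3] -> pop 3, enqueue [2, 48], visited so far: [3]
  queue [2, 48] -> pop 2, enqueue [none], visited so far: [3, 2]
  queue [48] -> pop 48, enqueue [41, 49], visited so far: [3, 2, 48]
  queue [41, 49] -> pop 41, enqueue [9, 47], visited so far: [3, 2, 48, 41]
  queue [49, 9, 47] -> pop 49, enqueue [none], visited so far: [3, 2, 48, 41, 49]
  queue [9, 47] -> pop 9, enqueue [20], visited so far: [3, 2, 48, 41, 49, 9]
  queue [47, 20] -> pop 47, enqueue [46], visited so far: [3, 2, 48, 41, 49, 9, 47]
  queue [20, 46] -> pop 20, enqueue [37], visited so far: [3, 2, 48, 41, 49, 9, 47, 20]
  queue [46, 37] -> pop 46, enqueue [none], visited so far: [3, 2, 48, 41, 49, 9, 47, 20, 46]
  queue [37] -> pop 37, enqueue [none], visited so far: [3, 2, 48, 41, 49, 9, 47, 20, 46, 37]
Result: [3, 2, 48, 41, 49, 9, 47, 20, 46, 37]


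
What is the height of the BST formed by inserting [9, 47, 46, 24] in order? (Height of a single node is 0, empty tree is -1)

Insertion order: [9, 47, 46, 24]
Tree (level-order array): [9, None, 47, 46, None, 24]
Compute height bottom-up (empty subtree = -1):
  height(24) = 1 + max(-1, -1) = 0
  height(46) = 1 + max(0, -1) = 1
  height(47) = 1 + max(1, -1) = 2
  height(9) = 1 + max(-1, 2) = 3
Height = 3


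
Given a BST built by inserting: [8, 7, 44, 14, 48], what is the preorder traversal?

Tree insertion order: [8, 7, 44, 14, 48]
Tree (level-order array): [8, 7, 44, None, None, 14, 48]
Preorder traversal: [8, 7, 44, 14, 48]


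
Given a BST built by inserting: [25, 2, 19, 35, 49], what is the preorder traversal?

Tree insertion order: [25, 2, 19, 35, 49]
Tree (level-order array): [25, 2, 35, None, 19, None, 49]
Preorder traversal: [25, 2, 19, 35, 49]


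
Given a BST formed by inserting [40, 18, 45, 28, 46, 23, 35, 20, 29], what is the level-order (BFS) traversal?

Tree insertion order: [40, 18, 45, 28, 46, 23, 35, 20, 29]
Tree (level-order array): [40, 18, 45, None, 28, None, 46, 23, 35, None, None, 20, None, 29]
BFS from the root, enqueuing left then right child of each popped node:
  queue [40] -> pop 40, enqueue [18, 45], visited so far: [40]
  queue [18, 45] -> pop 18, enqueue [28], visited so far: [40, 18]
  queue [45, 28] -> pop 45, enqueue [46], visited so far: [40, 18, 45]
  queue [28, 46] -> pop 28, enqueue [23, 35], visited so far: [40, 18, 45, 28]
  queue [46, 23, 35] -> pop 46, enqueue [none], visited so far: [40, 18, 45, 28, 46]
  queue [23, 35] -> pop 23, enqueue [20], visited so far: [40, 18, 45, 28, 46, 23]
  queue [35, 20] -> pop 35, enqueue [29], visited so far: [40, 18, 45, 28, 46, 23, 35]
  queue [20, 29] -> pop 20, enqueue [none], visited so far: [40, 18, 45, 28, 46, 23, 35, 20]
  queue [29] -> pop 29, enqueue [none], visited so far: [40, 18, 45, 28, 46, 23, 35, 20, 29]
Result: [40, 18, 45, 28, 46, 23, 35, 20, 29]


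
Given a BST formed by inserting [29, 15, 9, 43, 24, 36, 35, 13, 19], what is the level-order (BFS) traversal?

Tree insertion order: [29, 15, 9, 43, 24, 36, 35, 13, 19]
Tree (level-order array): [29, 15, 43, 9, 24, 36, None, None, 13, 19, None, 35]
BFS from the root, enqueuing left then right child of each popped node:
  queue [29] -> pop 29, enqueue [15, 43], visited so far: [29]
  queue [15, 43] -> pop 15, enqueue [9, 24], visited so far: [29, 15]
  queue [43, 9, 24] -> pop 43, enqueue [36], visited so far: [29, 15, 43]
  queue [9, 24, 36] -> pop 9, enqueue [13], visited so far: [29, 15, 43, 9]
  queue [24, 36, 13] -> pop 24, enqueue [19], visited so far: [29, 15, 43, 9, 24]
  queue [36, 13, 19] -> pop 36, enqueue [35], visited so far: [29, 15, 43, 9, 24, 36]
  queue [13, 19, 35] -> pop 13, enqueue [none], visited so far: [29, 15, 43, 9, 24, 36, 13]
  queue [19, 35] -> pop 19, enqueue [none], visited so far: [29, 15, 43, 9, 24, 36, 13, 19]
  queue [35] -> pop 35, enqueue [none], visited so far: [29, 15, 43, 9, 24, 36, 13, 19, 35]
Result: [29, 15, 43, 9, 24, 36, 13, 19, 35]
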